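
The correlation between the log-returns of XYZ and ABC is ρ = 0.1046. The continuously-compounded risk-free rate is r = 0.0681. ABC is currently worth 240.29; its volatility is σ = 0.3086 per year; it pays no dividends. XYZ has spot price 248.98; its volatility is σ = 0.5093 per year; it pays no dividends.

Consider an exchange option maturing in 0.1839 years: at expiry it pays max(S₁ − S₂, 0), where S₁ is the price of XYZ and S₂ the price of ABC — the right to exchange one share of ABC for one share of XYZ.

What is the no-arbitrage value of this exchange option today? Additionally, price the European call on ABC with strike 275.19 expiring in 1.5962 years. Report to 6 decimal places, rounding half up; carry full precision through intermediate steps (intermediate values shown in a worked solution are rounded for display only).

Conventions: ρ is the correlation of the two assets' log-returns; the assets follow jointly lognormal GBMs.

σ_eff = √(σ₁² + σ₂² − 2ρσ₁σ₂) = √(0.5093² + 0.3086² − 2·0.1046·0.5093·0.3086) = 0.567222
d₁ = (ln(S₁/S₂) + (q₂ − q₁ + σ_eff²/2)T) / (σ_eff√T) = (ln(248.98/240.29) + (0.0 − 0.0 + 0.160870)·0.1839) / 0.243245 = 0.267673
d₂ = d₁ − σ_eff√T = 0.267673 − 0.243245 = 0.024428
N(d₁) = 0.605524,  N(d₂) = 0.509744
V = S₁·e^{−q₁T}·N(d₁) − S₂·e^{−q₂T}·N(d₂) = 150.763483 − 122.486488 = 28.276995
[vanilla: ABC call K=275.19]
σ√T = 0.3086·√1.5962 = 0.389888
d₁ = (ln(S/K) + (r+σ²/2)T) / (σ√T) = (ln(240.29/275.19) + (0.0681+0.3086²/2)·1.5962) / 0.389888 = (-0.135615 + 0.184707) / 0.389888 = 0.125914
d₂ = d₁ − σ√T = 0.125914 − 0.389888 = -0.263974
e^{−rT} = 0.896998
N(d₁) = 0.550100,  N(d₂) = 0.395900
price = S·N(d₁) − K·e^{−rT}·N(d₂) = 132.183499 − 97.725919 = 34.457580

exchange price = 28.276995
price(ABC call K=275.19) = 34.457580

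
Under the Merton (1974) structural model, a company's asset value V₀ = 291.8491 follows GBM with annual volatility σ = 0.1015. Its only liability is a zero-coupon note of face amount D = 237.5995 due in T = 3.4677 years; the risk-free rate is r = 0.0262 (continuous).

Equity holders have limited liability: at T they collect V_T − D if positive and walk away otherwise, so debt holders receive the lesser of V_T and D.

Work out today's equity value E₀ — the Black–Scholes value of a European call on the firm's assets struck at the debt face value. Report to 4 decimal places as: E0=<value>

Equity is a call on the firm's assets struck at D = 237.5995:
d₁ = [ln(V₀/D) + (r + σ²/2)T] / (σ√T)
   = [ln(291.8491/237.5995) + (0.0262 + 0.5·0.1015²)·3.4677] / (0.1015·√3.4677)
   = [0.205650 + 0.108716] / 0.189011 = 1.663220
d₂ = d₁ − σ√T = 1.663220 − 0.189011 = 1.474209
N(d₁) = 0.951866,  N(d₂) = 0.929787,  e^(−rT) = 0.913151
E₀ = V₀·N(d₁) − D·e^(−rT)·N(d₂)
   = 291.8491·0.951866 − 237.5995·0.913151·0.929787 = 76.070530

E0=76.0705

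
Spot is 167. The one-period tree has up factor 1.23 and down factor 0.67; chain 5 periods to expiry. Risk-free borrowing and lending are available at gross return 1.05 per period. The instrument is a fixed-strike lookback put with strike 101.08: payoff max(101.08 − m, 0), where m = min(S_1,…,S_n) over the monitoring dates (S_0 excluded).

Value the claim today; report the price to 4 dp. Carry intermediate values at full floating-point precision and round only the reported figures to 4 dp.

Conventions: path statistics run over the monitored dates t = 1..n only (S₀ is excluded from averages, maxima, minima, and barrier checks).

price = 6.8959

Set p* = 0.6786 (from d < R < u); the path-dependent value is the discounted p*-expectation over all price paths.
Enumerate all 2^5 = 32 price paths (U = up ×1.23, D = down ×0.67); each path with k up-moves has probability p*^k·(1−p*)^(5−k).
DDDDD: m=22.5471, payoff=78.5329, prob=0.003431
UDDDD: m=41.3924, payoff=59.6876, prob=0.007243
DUDDD: m=41.3924, payoff=59.6876, prob=0.007243
UUDDD: m=75.9891, payoff=25.0909, prob=0.015291
DDUDD: m=41.3924, payoff=59.6876, prob=0.007243
UDUDD: m=75.9891, payoff=25.0909, prob=0.015291
DUUDD: m=75.9891, payoff=25.0909, prob=0.015291
UUUDD: m=139.5023, payoff=0.0000, prob=0.032282
DDDUD: m=41.3924, payoff=59.6876, prob=0.007243
UDDUD: m=75.9891, payoff=25.0909, prob=0.015291
DUDUD: m=75.9891, payoff=25.0909, prob=0.015291
UUDUD: m=139.5023, payoff=0.0000, prob=0.032282
DDUUD: m=74.9663, payoff=26.1137, prob=0.015291
UDUUD: m=137.6247, payoff=0.0000, prob=0.032282
DUUUD: m=111.8900, payoff=0.0000, prob=0.032282
UUUUD: m=205.4100, payoff=0.0000, prob=0.068150
DDDDU: m=33.6524, payoff=67.4276, prob=0.007243
UDDDU: m=61.7797, payoff=39.3003, prob=0.015291
DUDDU: m=61.7797, payoff=39.3003, prob=0.015291
UUDDU: m=113.4165, payoff=0.0000, prob=0.032282
DDUDU: m=61.7797, payoff=39.3003, prob=0.015291
UDUDU: m=113.4165, payoff=0.0000, prob=0.032282
DUUDU: m=111.8900, payoff=0.0000, prob=0.032282
UUUDU: m=205.4100, payoff=0.0000, prob=0.068150
DDDUU: m=50.2274, payoff=50.8526, prob=0.015291
UDDUU: m=92.2085, payoff=8.8715, prob=0.032282
DUDUU: m=92.2085, payoff=8.8715, prob=0.032282
UUDUU: m=169.2784, payoff=0.0000, prob=0.068150
DDUUU: m=74.9663, payoff=26.1137, prob=0.032282
UDUUU: m=137.6247, payoff=0.0000, prob=0.068150
DUUUU: m=111.8900, payoff=0.0000, prob=0.068150
UUUUU: m=205.4100, payoff=0.0000, prob=0.143873
Price = Σ prob·payoff / R^5 = 8.801072 / 1.276282 = 6.8959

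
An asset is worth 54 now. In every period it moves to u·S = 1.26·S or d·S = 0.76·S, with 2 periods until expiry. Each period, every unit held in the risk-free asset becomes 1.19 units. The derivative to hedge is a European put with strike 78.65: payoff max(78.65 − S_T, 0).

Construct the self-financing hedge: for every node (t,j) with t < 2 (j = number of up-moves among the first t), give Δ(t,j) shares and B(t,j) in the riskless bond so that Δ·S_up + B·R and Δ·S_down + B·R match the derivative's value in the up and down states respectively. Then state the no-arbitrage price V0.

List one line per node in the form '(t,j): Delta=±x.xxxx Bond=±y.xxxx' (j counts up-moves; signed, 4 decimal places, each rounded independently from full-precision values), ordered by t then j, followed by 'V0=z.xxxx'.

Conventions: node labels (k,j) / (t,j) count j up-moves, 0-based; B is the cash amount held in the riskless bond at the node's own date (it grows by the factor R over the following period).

(0,0): Delta=-0.8105 Bond=49.0040
(1,0): Delta=-1.0000 Bond=66.0924
(1,1): Delta=-0.7919 Bond=57.0486
V0=5.2378

Risk-neutral probability p* = (R−d)/(u−d) = (1.19−0.76)/(1.26−0.76) = 0.8600.
Expiry values: V(2,0)=47.4596, V(2,1)=26.9396, V(2,2)=0.0000
(1,0): S=41.0400. Δ = (V_up−V_dn)/(S_up−S_dn) = (26.9396−47.4596)/(51.7104−31.1904) = -1.0000. V = [p*·26.9396 + (1−p*)·47.4596]/1.19 = 25.0524. B = V − Δ·S = 66.0924.
(1,1): S=68.0400. Δ = (V_up−V_dn)/(S_up−S_dn) = (0.0000−26.9396)/(85.7304−51.7104) = -0.7919. V = [p*·0.0000 + (1−p*)·26.9396]/1.19 = 3.1694. B = V − Δ·S = 57.0486.
(0,0): S=54.0000. Δ = (V_up−V_dn)/(S_up−S_dn) = (3.1694−25.0524)/(68.0400−41.0400) = -0.8105. V = [p*·3.1694 + (1−p*)·25.0524]/1.19 = 5.2378. B = V − Δ·S = 49.0040.
Sanity check at the root: Δ(0,0)·S0 + B(0,0) reproduces V0 = 5.2378.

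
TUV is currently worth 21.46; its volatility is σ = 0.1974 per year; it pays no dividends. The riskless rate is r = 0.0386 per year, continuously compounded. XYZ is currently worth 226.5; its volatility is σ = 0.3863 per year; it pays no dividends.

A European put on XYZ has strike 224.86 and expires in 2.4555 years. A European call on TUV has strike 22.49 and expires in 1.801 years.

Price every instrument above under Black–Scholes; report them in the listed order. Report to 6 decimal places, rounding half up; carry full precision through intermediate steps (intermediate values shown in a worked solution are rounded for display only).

[XYZ put K=224.86]
σ√T = 0.3863·√2.4555 = 0.605333
d₁ = (ln(S/K) + (r+σ²/2)T) / (σ√T) = (ln(226.5/224.86) + (0.0386+0.3863²/2)·2.4555) / 0.605333 = (0.007267 + 0.277997) / 0.605333 = 0.471250
d₂ = d₁ − σ√T = 0.471250 − 0.605333 = -0.134083
e^{−rT} = 0.909571
N(−d₁) = 0.318731,  N(−d₂) = 0.553332
price = K·e^{−rT}·N(−d₂) − S·N(−d₁) = 113.170765 − 72.192574 = 40.978191
[TUV call K=22.49]
σ√T = 0.1974·√1.801 = 0.264913
d₁ = (ln(S/K) + (r+σ²/2)T) / (σ√T) = (ln(21.46/22.49) + (0.0386+0.1974²/2)·1.801) / 0.264913 = (-0.046880 + 0.104608) / 0.264913 = 0.217913
d₂ = d₁ − σ√T = 0.217913 − 0.264913 = -0.047000
e^{−rT} = 0.932843
N(d₁) = 0.586252,  N(d₂) = 0.481257
price = S·N(d₁) − K·e^{−rT}·N(d₂) = 12.580960 − 10.096586 = 2.484374

price(XYZ put K=224.86) = 40.978191
price(TUV call K=22.49) = 2.484374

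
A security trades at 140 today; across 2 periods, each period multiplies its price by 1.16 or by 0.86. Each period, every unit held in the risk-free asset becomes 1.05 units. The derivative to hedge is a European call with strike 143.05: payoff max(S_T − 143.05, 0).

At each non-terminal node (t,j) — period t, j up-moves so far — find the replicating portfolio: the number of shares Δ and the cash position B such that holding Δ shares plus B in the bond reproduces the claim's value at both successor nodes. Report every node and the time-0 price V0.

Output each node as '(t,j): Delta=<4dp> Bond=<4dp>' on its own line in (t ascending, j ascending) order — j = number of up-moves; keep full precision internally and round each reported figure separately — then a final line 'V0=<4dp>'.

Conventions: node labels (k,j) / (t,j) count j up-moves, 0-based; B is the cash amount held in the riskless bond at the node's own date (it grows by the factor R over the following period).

(0,0): Delta=0.6511 Bond=-74.6543
(1,0): Delta=0.0000 Bond=0.0000
(1,1): Delta=0.9305 Bond=-123.7690
V0=16.4934

No-arbitrage ⇒ martingale measure with p* = (R−d)/(u−d) = 0.6333.
Expiry values: V(2,0)=0.0000, V(2,1)=0.0000, V(2,2)=45.3340
(1,0): S=120.4000. Δ = (V_up−V_dn)/(S_up−S_dn) = (0.0000−0.0000)/(139.6640−103.5440) = 0.0000. V = [p*·0.0000 + (1−p*)·0.0000]/1.05 = 0.0000. B = V − Δ·S = 0.0000.
(1,1): S=162.4000. Δ = (V_up−V_dn)/(S_up−S_dn) = (45.3340−0.0000)/(188.3840−139.6640) = 0.9305. V = [p*·45.3340 + (1−p*)·0.0000]/1.05 = 27.3443. B = V − Δ·S = -123.7690.
(0,0): S=140.0000. Δ = (V_up−V_dn)/(S_up−S_dn) = (27.3443−0.0000)/(162.4000−120.4000) = 0.6511. V = [p*·27.3443 + (1−p*)·0.0000]/1.05 = 16.4934. B = V − Δ·S = -74.6543.
Check: Δ(0,0)·S0 + B(0,0) = 16.4934 = V0.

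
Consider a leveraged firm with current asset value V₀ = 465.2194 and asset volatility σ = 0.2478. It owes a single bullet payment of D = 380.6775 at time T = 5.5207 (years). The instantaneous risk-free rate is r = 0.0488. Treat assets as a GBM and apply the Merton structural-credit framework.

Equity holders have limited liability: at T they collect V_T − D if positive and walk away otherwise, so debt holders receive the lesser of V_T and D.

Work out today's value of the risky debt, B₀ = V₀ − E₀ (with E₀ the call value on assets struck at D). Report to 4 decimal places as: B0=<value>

With assets at 465.2194 and a single debt payment of 380.6775 at 5.5207 years:
d₁ = [ln(V₀/D) + (r + σ²/2)T] / (σ√T)
   = [ln(465.2194/380.6775) + (0.0488 + 0.5·0.2478²)·5.5207] / (0.2478·√5.5207)
   = [0.200557 + 0.438909] / 0.582235 = 1.098294
d₂ = d₁ − σ√T = 1.098294 − 0.582235 = 0.516059
N(d₁) = 0.863962,  N(d₂) = 0.697094,  e^(−rT) = 0.763830
E₀ = V₀·N(d₁) − D·e^(−rT)·N(d₂)
   = 465.2194·0.863962 − 380.6775·0.763830·0.697094 = 199.236023
B₀ = V₀ − E₀ = 465.2194 − 199.236023 = 265.983377

B0=265.9834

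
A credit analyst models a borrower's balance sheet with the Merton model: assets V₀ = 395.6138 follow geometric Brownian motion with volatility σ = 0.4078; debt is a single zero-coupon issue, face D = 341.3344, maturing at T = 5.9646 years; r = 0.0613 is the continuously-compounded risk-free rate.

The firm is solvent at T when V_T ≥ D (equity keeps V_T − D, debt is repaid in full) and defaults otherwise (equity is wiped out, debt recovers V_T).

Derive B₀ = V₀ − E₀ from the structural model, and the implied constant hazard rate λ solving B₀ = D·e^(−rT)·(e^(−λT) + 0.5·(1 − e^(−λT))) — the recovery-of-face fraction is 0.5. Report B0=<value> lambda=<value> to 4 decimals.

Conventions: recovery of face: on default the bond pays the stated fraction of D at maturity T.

B0=181.5424 lambda=0.1054

Apply the equity-as-call identities (strike 341.3344, horizon 5.9646 years):
d₁ = [ln(V₀/D) + (r + σ²/2)T] / (σ√T)
   = [ln(395.6138/341.3344) + (0.0613 + 0.5·0.4078²)·5.9646] / (0.4078·√5.9646)
   = [0.147576 + 0.861589] / 0.995951 = 1.013268
d₂ = d₁ − σ√T = 1.013268 − 0.995951 = 0.017317
N(d₁) = 0.844534,  N(d₂) = 0.506908,  e^(−rT) = 0.693759
E₀ = V₀·N(d₁) − D·e^(−rT)·N(d₂)
   = 395.6138·0.844534 − 341.3344·0.693759·0.506908 = 214.071394
B₀ = V₀ − E₀ = 395.6138 − 214.071394 = 181.542406
e^(−λT) = (B₀·e^(rT)/D − 0.5)/(1 − 0.5) = (181.5424·1.441422/341.3344 − 0.5)/0.5 = 0.53327160
λ = −ln(0.53327160)/5.9646 = 0.105409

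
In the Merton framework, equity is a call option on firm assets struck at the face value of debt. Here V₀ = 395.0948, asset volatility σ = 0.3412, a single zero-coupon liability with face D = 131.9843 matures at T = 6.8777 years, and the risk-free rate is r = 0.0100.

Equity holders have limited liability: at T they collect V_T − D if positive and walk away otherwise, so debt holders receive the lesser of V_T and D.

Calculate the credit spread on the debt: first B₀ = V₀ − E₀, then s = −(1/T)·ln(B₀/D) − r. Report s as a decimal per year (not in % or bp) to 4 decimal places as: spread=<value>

Apply the equity-as-call identities (strike 131.9843, horizon 6.8777 years):
d₁ = [ln(V₀/D) + (r + σ²/2)T] / (σ√T)
   = [ln(395.0948/131.9843) + (0.0100 + 0.5·0.3412²)·6.8777] / (0.3412·√6.8777)
   = [1.096443 + 0.469119] / 0.894810 = 1.749603
d₂ = d₁ − σ√T = 1.749603 − 0.894810 = 0.854794
N(d₁) = 0.959907,  N(d₂) = 0.803667,  e^(−rT) = 0.933535
E₀ = V₀·N(d₁) − D·e^(−rT)·N(d₂)
   = 395.0948·0.959907 − 131.9843·0.933535·0.803667 = 280.232698
B₀ = V₀ − E₀ = 395.0948 − 280.232698 = 114.862102
spread = −(1/T)·ln(B₀/D) − r = −(1/6.8777)·ln(114.862102/131.9843) − 0.0100 = 0.01020307

spread=0.0102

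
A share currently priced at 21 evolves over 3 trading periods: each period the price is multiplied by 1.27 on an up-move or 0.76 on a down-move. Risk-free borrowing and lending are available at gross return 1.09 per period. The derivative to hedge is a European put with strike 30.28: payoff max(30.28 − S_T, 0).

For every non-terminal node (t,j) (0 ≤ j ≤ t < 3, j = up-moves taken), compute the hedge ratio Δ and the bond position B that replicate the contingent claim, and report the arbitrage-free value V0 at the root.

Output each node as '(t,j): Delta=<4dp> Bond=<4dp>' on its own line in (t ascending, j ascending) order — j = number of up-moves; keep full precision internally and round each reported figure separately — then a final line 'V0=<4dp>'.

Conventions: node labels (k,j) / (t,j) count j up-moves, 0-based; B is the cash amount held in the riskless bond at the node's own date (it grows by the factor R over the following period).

No-arbitrage ⇒ martingale measure with p* = (R−d)/(u−d) = 0.6471.
Terminal payoffs: V(3,0)=21.0615, V(3,1)=14.8754, V(3,2)=4.5381, V(3,3)=0.0000
  t=2,j=0: stock 12.1296 → up 15.4046 (V=14.8754), down 9.2185 (V=21.0615). Price 15.6502; hedge Δ=-1.0000, bond B=27.7798.
  t=2,j=1: stock 20.2692 → up 25.7419 (V=4.5381), down 15.4046 (V=14.8754). Price 7.5106; hedge Δ=-1.0000, bond B=27.7798.
  t=2,j=2: stock 33.8709 → up 43.0160 (V=0.0000), down 25.7419 (V=4.5381). Price 1.4694; hedge Δ=-0.2627, bond B=10.3677.
  t=1,j=0: stock 15.9600 → up 20.2692 (V=7.5106), down 12.1296 (V=15.6502). Price 9.5261; hedge Δ=-1.0000, bond B=25.4861.
  t=1,j=1: stock 26.6700 → up 33.8709 (V=1.4694), down 20.2692 (V=7.5106). Price 3.3042; hedge Δ=-0.4441, bond B=15.1497.
  t=0,j=0: stock 21.0000 → up 26.6700 (V=3.3042), down 15.9600 (V=9.5261). Price 5.0460; hedge Δ=-0.5809, bond B=17.2457.
Verification: the root portfolio costs Δ(0,0)·S0 + B(0,0) = 5.0460, matching V0.

(0,0): Delta=-0.5809 Bond=17.2457
(1,0): Delta=-1.0000 Bond=25.4861
(1,1): Delta=-0.4441 Bond=15.1497
(2,0): Delta=-1.0000 Bond=27.7798
(2,1): Delta=-1.0000 Bond=27.7798
(2,2): Delta=-0.2627 Bond=10.3677
V0=5.0460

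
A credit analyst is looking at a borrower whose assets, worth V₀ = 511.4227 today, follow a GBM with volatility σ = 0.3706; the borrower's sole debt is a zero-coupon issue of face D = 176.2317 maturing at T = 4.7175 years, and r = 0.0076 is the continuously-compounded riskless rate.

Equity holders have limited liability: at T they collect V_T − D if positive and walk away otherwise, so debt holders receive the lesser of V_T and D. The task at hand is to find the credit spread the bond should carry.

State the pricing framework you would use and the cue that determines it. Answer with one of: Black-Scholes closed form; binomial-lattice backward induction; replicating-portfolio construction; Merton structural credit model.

Key observation: assets follow a GBM and default happens iff V_T < 176.2317; valuing claims on that split (equity as a call, risky debt as the residual) is the structural model's definition.

framework: Merton structural credit model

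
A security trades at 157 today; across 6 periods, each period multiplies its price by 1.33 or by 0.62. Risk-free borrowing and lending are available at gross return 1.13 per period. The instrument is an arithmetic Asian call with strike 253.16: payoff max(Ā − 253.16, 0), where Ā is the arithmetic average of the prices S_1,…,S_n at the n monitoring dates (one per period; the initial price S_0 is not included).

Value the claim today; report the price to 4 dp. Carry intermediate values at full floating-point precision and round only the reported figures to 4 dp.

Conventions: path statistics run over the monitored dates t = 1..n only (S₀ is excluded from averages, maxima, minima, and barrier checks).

price = 23.1647

Risk-neutral up-probability p* = (R−d)/(u−d) = (1.13−0.62)/(1.33−0.62) = 0.7183; the claim prices as the p*-weighted sum of path payoffs discounted by R^6.
Enumerate all 2^6 = 64 price paths (U = up ×1.33, D = down ×0.62); each path with k up-moves has probability p*^k·(1−p*)^(6−k).
DDDDDD: Ā=40.2680, payoff=0.0000, prob=0.000500
UDDDDD: Ā=86.3814, payoff=0.0000, prob=0.001274
DUDDDD: Ā=67.8030, payoff=0.0000, prob=0.001274
UUDDDD: Ā=145.4485, payoff=0.0000, prob=0.003249
DDUDDD: Ā=56.2845, payoff=0.0000, prob=0.001274
UDUDDD: Ā=120.7393, payoff=0.0000, prob=0.003249
DUUDDD: Ā=102.1610, payoff=0.0000, prob=0.003249
UUUDDD: Ā=219.1517, payoff=0.0000, prob=0.008284
DDDUDD: Ā=49.1430, payoff=0.0000, prob=0.001274
UDDUDD: Ā=105.4196, payoff=0.0000, prob=0.003249
DUDUDD: Ā=86.8413, payoff=0.0000, prob=0.003249
UUDUDD: Ā=186.2885, payoff=0.0000, prob=0.008284
DDUUDD: Ā=75.3227, payoff=0.0000, prob=0.003249
UDUUDD: Ā=161.5793, payoff=0.0000, prob=0.008284
DUUUDD: Ā=143.0010, payoff=0.0000, prob=0.008284
UUUUDD: Ā=306.7602, payoff=53.6002, prob=0.021125
DDDDUD: Ā=44.7152, payoff=0.0000, prob=0.001274
UDDDUD: Ā=95.9214, payoff=0.0000, prob=0.003249
DUDDUD: Ā=77.3430, payoff=0.0000, prob=0.003249
UUDDUD: Ā=165.9133, payoff=0.0000, prob=0.008284
DDUDUD: Ā=65.8245, payoff=0.0000, prob=0.003249
UDUDUD: Ā=141.2041, payoff=0.0000, prob=0.008284
DUUDUD: Ā=122.6258, payoff=0.0000, prob=0.008284
UUUDUD: Ā=263.0521, payoff=9.8921, prob=0.021125
DDDUUD: Ā=58.6830, payoff=0.0000, prob=0.003249
UDDUUD: Ā=125.8844, payoff=0.0000, prob=0.008284
DUDUUD: Ā=107.3061, payoff=0.0000, prob=0.008284
UUDUUD: Ā=230.1889, payoff=0.0000, prob=0.021125
DDUUUD: Ā=95.7875, payoff=0.0000, prob=0.008284
UDUUUD: Ā=205.4797, payoff=0.0000, prob=0.021125
DUUUUD: Ā=186.9014, payoff=0.0000, prob=0.021125
UUUUUD: Ā=400.9336, payoff=147.7736, prob=0.053868
DDDDDU: Ā=41.9700, payoff=0.0000, prob=0.001274
UDDDDU: Ā=90.0325, payoff=0.0000, prob=0.003249
DUDDDU: Ā=71.4542, payoff=0.0000, prob=0.003249
UUDDDU: Ā=153.2807, payoff=0.0000, prob=0.008284
DDUDDU: Ā=59.9356, payoff=0.0000, prob=0.003249
UDUDDU: Ā=128.5715, payoff=0.0000, prob=0.008284
DUUDDU: Ā=109.9932, payoff=0.0000, prob=0.008284
UUUDDU: Ā=235.9531, payoff=0.0000, prob=0.021125
DDDUDU: Ā=52.7941, payoff=0.0000, prob=0.003249
UDDUDU: Ā=113.2518, payoff=0.0000, prob=0.008284
DUDUDU: Ā=94.6735, payoff=0.0000, prob=0.008284
UUDUDU: Ā=203.0899, payoff=0.0000, prob=0.021125
DDUUDU: Ā=83.1549, payoff=0.0000, prob=0.008284
UDUUDU: Ā=178.3807, payoff=0.0000, prob=0.021125
DUUUDU: Ā=159.8024, payoff=0.0000, prob=0.021125
UUUUDU: Ā=342.8019, payoff=89.6419, prob=0.053868
DDDDUU: Ā=48.3663, payoff=0.0000, prob=0.003249
UDDDUU: Ā=103.7536, payoff=0.0000, prob=0.008284
DUDDUU: Ā=85.1753, payoff=0.0000, prob=0.008284
UUDDUU: Ā=182.7147, payoff=0.0000, prob=0.021125
DDUDUU: Ā=73.6567, payoff=0.0000, prob=0.008284
UDUDUU: Ā=158.0055, payoff=0.0000, prob=0.021125
DUUDUU: Ā=139.4272, payoff=0.0000, prob=0.021125
UUUDUU: Ā=299.0938, payoff=45.9338, prob=0.053868
DDDUUU: Ā=66.5152, payoff=0.0000, prob=0.008284
UDDUUU: Ā=142.6858, payoff=0.0000, prob=0.021125
DUDUUU: Ā=124.1075, payoff=0.0000, prob=0.021125
UUDUUU: Ā=266.2306, payoff=13.0706, prob=0.053868
DDUUUU: Ā=112.5889, payoff=0.0000, prob=0.021125
UDUUUU: Ā=241.5214, payoff=0.0000, prob=0.053868
DUUUUU: Ā=222.9431, payoff=0.0000, prob=0.053868
UUUUUU: Ā=478.2488, payoff=225.0888, prob=0.137363
Price = Σ prob·payoff / R^6 = 48.227756 / 2.081952 = 23.1647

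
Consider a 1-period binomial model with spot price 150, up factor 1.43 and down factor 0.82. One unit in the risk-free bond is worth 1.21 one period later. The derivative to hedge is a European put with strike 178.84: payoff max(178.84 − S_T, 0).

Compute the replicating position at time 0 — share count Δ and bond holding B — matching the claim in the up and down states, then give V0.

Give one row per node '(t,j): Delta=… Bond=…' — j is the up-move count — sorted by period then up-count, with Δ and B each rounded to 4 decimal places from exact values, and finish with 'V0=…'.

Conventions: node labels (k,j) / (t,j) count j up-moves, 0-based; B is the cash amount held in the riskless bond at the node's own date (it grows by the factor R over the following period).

(0,0): Delta=-0.6103 Bond=108.1848
V0=16.6438

Arbitrage-free pricing uses the up-move probability p* = (R−d)/(u−d) = 0.6393, discounting each step at R = 1.21.
Expiry values: V(1,0)=55.8400, V(1,1)=0.0000
Node (0,0) S=150.0000: V=(p*·0.0000+(1−p*)·55.8400)/1.21=16.6438; Δ=(0.0000−55.8400)/(214.5000−123.0000)=-0.6103; B=V−Δ·S=108.1848
Check: Δ(0,0)·S0 + B(0,0) = 16.6438 = V0.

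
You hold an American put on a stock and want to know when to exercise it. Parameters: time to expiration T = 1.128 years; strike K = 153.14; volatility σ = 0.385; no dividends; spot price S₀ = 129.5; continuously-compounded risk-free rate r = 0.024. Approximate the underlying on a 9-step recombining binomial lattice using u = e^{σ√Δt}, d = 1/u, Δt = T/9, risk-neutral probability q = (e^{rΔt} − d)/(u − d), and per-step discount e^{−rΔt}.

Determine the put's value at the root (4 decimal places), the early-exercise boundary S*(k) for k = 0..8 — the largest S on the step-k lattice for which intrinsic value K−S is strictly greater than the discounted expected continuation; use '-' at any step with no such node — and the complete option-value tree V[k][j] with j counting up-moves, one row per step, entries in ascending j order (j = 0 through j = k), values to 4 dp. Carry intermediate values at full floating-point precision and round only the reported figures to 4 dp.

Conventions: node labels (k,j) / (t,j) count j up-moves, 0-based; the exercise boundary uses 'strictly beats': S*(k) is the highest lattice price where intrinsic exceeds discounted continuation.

Δt=0.12533, u=1.14602, d=0.87258, q=0.47699, disc=e^(-rΔt)=0.99700
k=9 terminal: V=max(K-S,0) → 115.1628 103.2618 87.6312 67.1026 40.1407 4.7298 0.0000 0.0000 0.0000 0.0000
k=8: j=0 S=43.5228 intr=109.6172 cont=109.1572 V=109.6172[EX]; j=1 S=57.1617 intr=95.9783 cont=95.5183 V=95.9783[EX]; j=2 S=75.0747 intr=78.0653 cont=77.6054 V=78.0653[EX]; j=3 S=98.6011 intr=54.5389 cont=54.0790 V=54.5389[EX]; j=4 S=129.5000 intr=23.6400 cont=23.1800 V=23.6400[EX]; j=5 S=170.0818 intr=0.0000 cont=2.4663 V=2.4663[hold]; j=6 S=223.3809 intr=0.0000 cont=0.0000 V=0.0000[hold]; j=7 S=293.3826 intr=0.0000 cont=0.0000 V=0.0000[hold]; j=8 S=385.3208 intr=0.0000 cont=0.0000 V=0.0000[hold]  S*(8)=129.5000
k=7: j=0 S=49.8782 intr=103.2618 cont=102.8018 V=103.2618[EX]; j=1 S=65.5088 intr=87.6312 cont=87.1713 V=87.6312[EX]; j=2 S=86.0374 intr=67.1026 cont=66.6426 V=67.1026[EX]; j=3 S=112.9993 intr=40.1407 cont=39.6808 V=40.1407[EX]; j=4 S=148.4102 intr=4.7298 cont=13.4996 V=13.4996[hold]; j=5 S=194.9180 intr=0.0000 cont=1.2860 V=1.2860[hold]; j=6 S=256.0001 intr=0.0000 cont=0.0000 V=0.0000[hold]; j=7 S=336.2237 intr=0.0000 cont=0.0000 V=0.0000[hold]  S*(7)=112.9993
k=6: j=0 S=57.1617 intr=95.9783 cont=95.5183 V=95.9783[EX]; j=1 S=75.0747 intr=78.0653 cont=77.6054 V=78.0653[EX]; j=2 S=98.6011 intr=54.5389 cont=54.0790 V=54.5389[EX]; j=3 S=129.5000 intr=23.6400 cont=27.3506 V=27.3506[hold]; j=4 S=170.0818 intr=0.0000 cont=7.6507 V=7.6507[hold]; j=5 S=223.3809 intr=0.0000 cont=0.6706 V=0.6706[hold]; j=6 S=293.3826 intr=0.0000 cont=0.0000 V=0.0000[hold]  S*(6)=98.6011
k=5: j=0 S=65.5088 intr=87.6312 cont=87.1713 V=87.6312[EX]; j=1 S=86.0374 intr=67.1026 cont=66.6426 V=67.1026[EX]; j=2 S=112.9993 intr=40.1407 cont=41.4454 V=41.4454[hold]; j=3 S=148.4102 intr=4.7298 cont=17.8999 V=17.8999[hold]; j=4 S=194.9180 intr=0.0000 cont=4.3082 V=4.3082[hold]; j=5 S=256.0001 intr=0.0000 cont=0.3497 V=0.3497[hold]  S*(5)=86.0374
k=4: j=0 S=75.0747 intr=78.0653 cont=77.6054 V=78.0653[EX]; j=1 S=98.6011 intr=54.5389 cont=54.6994 V=54.6994[hold]; j=2 S=129.5000 intr=23.6400 cont=30.1236 V=30.1236[hold]; j=3 S=170.0818 intr=0.0000 cont=11.3825 V=11.3825[hold]; j=4 S=223.3809 intr=0.0000 cont=2.4127 V=2.4127[hold]  S*(4)=75.0747
k=3: j=0 S=86.0374 intr=67.1026 cont=66.7189 V=67.1026[EX]; j=1 S=112.9993 intr=40.1407 cont=42.8478 V=42.8478[hold]; j=2 S=148.4102 intr=4.7298 cont=21.1206 V=21.1206[hold]; j=3 S=194.9180 intr=0.0000 cont=7.0826 V=7.0826[hold]  S*(3)=86.0374
k=2: j=0 S=98.6011 intr=54.5389 cont=55.3664 V=55.3664[hold]; j=1 S=129.5000 intr=23.6400 cont=32.3865 V=32.3865[hold]; j=2 S=170.0818 intr=0.0000 cont=14.3812 V=14.3812[hold]  S*(2)=-
k=1: j=0 S=112.9993 intr=40.1407 cont=44.2717 V=44.2717[hold]; j=1 S=148.4102 intr=4.7298 cont=23.7266 V=23.7266[hold]  S*(1)=-
k=0: j=0 S=129.5000 intr=23.6400 cont=34.3682 V=34.3682[hold]  S*(0)=-

price = 34.3682
boundary = - - - 86.0374 75.0747 86.0374 98.6011 112.9993 129.5000
tree:
34.3682
44.2717 23.7266
55.3664 32.3865 14.3812
67.1026 42.8478 21.1206 7.0826
78.0653 54.6994 30.1236 11.3825 2.4127
87.6312 67.1026 41.4454 17.8999 4.3082 0.3497
95.9783 78.0653 54.5389 27.3506 7.6507 0.6706 0.0000
103.2618 87.6312 67.1026 40.1407 13.4996 1.2860 0.0000 0.0000
109.6172 95.9783 78.0653 54.5389 23.6400 2.4663 0.0000 0.0000 0.0000
115.1628 103.2618 87.6312 67.1026 40.1407 4.7298 0.0000 0.0000 0.0000 0.0000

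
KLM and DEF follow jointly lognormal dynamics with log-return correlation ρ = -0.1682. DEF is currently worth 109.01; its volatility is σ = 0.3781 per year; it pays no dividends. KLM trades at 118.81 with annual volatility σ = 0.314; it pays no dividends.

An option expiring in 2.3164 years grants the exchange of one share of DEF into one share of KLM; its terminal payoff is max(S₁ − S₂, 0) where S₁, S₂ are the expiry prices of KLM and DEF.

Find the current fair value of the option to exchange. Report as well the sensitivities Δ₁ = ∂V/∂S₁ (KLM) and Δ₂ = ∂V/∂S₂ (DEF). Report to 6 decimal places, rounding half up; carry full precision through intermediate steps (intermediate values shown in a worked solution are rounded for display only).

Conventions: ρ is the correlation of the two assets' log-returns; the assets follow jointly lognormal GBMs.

exchange price = 40.814361
Δ1 = 0.695099
Δ2 = -0.383180

σ_eff = √(σ₁² + σ₂² − 2ρσ₁σ₂) = √(0.314² + 0.3781² − 2·-0.1682·0.314·0.3781) = 0.530560
d₁ = (ln(S₁/S₂) + (q₂ − q₁ + σ_eff²/2)T) / (σ_eff√T) = (ln(118.81/109.01) + (0.0 − 0.0 + 0.140747)·2.3164) / 0.807498 = 0.510357
d₂ = d₁ − σ_eff√T = 0.510357 − 0.807498 = -0.297141
N(d₁) = 0.695099,  N(d₂) = 0.383180
V = S₁·e^{−q₁T}·N(d₁) − S₂·e^{−q₂T}·N(d₂) = 82.584761 − 41.770400 = 40.814361
Key observation: no risk-free rate is needed — with the second asset as numeraire the exchange option is a call on the ratio S₁/S₂, and r cancels out of the value.
Δ₁ = e^{−q₁T}·N(d₁) = 0.695099;  Δ₂ = −e^{−q₂T}·N(d₂) = -0.383180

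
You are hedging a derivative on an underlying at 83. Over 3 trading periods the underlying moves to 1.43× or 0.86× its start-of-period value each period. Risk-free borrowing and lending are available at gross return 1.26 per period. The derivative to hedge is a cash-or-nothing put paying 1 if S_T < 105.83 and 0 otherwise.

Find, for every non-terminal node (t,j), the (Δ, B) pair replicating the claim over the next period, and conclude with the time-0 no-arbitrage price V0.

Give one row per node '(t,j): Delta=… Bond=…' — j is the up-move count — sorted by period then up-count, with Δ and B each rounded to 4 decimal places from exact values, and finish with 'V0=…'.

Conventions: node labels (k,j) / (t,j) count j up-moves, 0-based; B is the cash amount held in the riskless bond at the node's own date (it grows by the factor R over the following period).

Under the risk-neutral measure, an up-move has probability p* = (R−d)/(u−d) = 0.7018 and values discount at R = 1.26.
Payoffs at expiry: V(3,0)=1.0000, V(3,1)=1.0000, V(3,2)=0.0000, V(3,3)=0.0000
  t=2,j=0: stock 61.3868 → up 87.7831 (V=1.0000), down 52.7926 (V=1.0000). Price 0.7937; hedge Δ=0.0000, bond B=0.7937.
  t=2,j=1: stock 102.0734 → up 145.9650 (V=0.0000), down 87.7831 (V=1.0000). Price 0.2367; hedge Δ=-0.0172, bond B=1.9911.
  t=2,j=2: stock 169.7267 → up 242.7092 (V=0.0000), down 145.9650 (V=0.0000). Price 0.0000; hedge Δ=0.0000, bond B=0.0000.
  t=1,j=0: stock 71.3800 → up 102.0734 (V=0.2367), down 61.3868 (V=0.7937). Price 0.3197; hedge Δ=-0.0137, bond B=1.2968.
  t=1,j=1: stock 118.6900 → up 169.7267 (V=0.0000), down 102.0734 (V=0.2367). Price 0.0560; hedge Δ=-0.0035, bond B=0.4713.
  t=0,j=0: stock 83.0000 → up 118.6900 (V=0.0560), down 71.3800 (V=0.3197). Price 0.1069; hedge Δ=-0.0056, bond B=0.5694.
Verification: the root portfolio costs Δ(0,0)·S0 + B(0,0) = 0.1069, matching V0.

(0,0): Delta=-0.0056 Bond=0.5694
(1,0): Delta=-0.0137 Bond=1.2968
(1,1): Delta=-0.0035 Bond=0.4713
(2,0): Delta=0.0000 Bond=0.7937
(2,1): Delta=-0.0172 Bond=1.9911
(2,2): Delta=0.0000 Bond=0.0000
V0=0.1069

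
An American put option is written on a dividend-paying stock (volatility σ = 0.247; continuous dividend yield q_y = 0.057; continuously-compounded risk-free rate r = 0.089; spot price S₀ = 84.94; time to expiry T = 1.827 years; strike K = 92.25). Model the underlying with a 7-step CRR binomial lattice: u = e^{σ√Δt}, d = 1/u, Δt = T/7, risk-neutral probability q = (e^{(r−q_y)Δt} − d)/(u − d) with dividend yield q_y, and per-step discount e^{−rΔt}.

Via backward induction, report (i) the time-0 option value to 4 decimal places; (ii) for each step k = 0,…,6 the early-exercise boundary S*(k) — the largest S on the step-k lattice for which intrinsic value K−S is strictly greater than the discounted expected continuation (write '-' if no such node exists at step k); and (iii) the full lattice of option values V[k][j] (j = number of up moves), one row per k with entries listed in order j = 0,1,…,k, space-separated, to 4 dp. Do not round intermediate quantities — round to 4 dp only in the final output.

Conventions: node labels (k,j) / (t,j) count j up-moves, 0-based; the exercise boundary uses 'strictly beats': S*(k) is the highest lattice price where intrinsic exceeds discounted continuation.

price = 12.6411
boundary = - - 65.9944 58.1707 65.9944 74.8703 65.9944
tree:
12.6411
18.5236 7.3892
26.2556 11.7099 3.4428
34.0793 17.9218 6.0873 0.9769
40.9755 26.2556 10.4820 2.0064 0.0000
47.0541 34.0793 17.3797 4.1205 0.0000 0.0000
52.4121 40.9755 26.2556 8.4625 0.0000 0.0000 0.0000
57.1349 47.0541 34.0793 17.3797 0.0000 0.0000 0.0000 0.0000

Δt=0.26100  u=1.13450  d=0.88145  q=0.50164  discount=0.97704
step 7 (expiry): payoffs max(K−S,0) = 57.1349 47.0541 34.0793 17.3797 0.0000 0.0000 0.0000 0.0000
step 6: (k=6,j=0): S=39.8379, K−S=52.4121, hold=50.8822 ⇒ V=52.4121 exercise | (k=6,j=1): S=51.2745, K−S=40.9755, hold=39.6145 ⇒ V=40.9755 exercise | (k=6,j=2): S=65.9944, K−S=26.2556, hold=25.1120 ⇒ V=26.2556 exercise | (k=6,j=3): S=84.9400, K−S=7.3100, hold=8.4625 ⇒ V=8.4625 continue | (k=6,j=4): S=109.3245, K−S=0.0000, hold=0.0000 ⇒ V=0.0000 continue | (k=6,j=5): S=140.7093, K−S=0.0000, hold=0.0000 ⇒ V=0.0000 continue | (k=6,j=6): S=181.1040, K−S=0.0000, hold=0.0000 ⇒ V=0.0000 continue  boundary S*=65.9944
step 5: (k=5,j=0): S=45.1959, K−S=47.0541, hold=45.6033 ⇒ V=47.0541 exercise | (k=5,j=1): S=58.1707, K−S=34.0793, hold=32.8201 ⇒ V=34.0793 exercise | (k=5,j=2): S=74.8703, K−S=17.3797, hold=16.9320 ⇒ V=17.3797 exercise | (k=5,j=3): S=96.3640, K−S=0.0000, hold=4.1205 ⇒ V=4.1205 continue | (k=5,j=4): S=124.0281, K−S=0.0000, hold=0.0000 ⇒ V=0.0000 continue | (k=5,j=5): S=159.6340, K−S=0.0000, hold=0.0000 ⇒ V=0.0000 continue  boundary S*=74.8703
step 4: (k=4,j=0): S=51.2745, K−S=40.9755, hold=39.6145 ⇒ V=40.9755 exercise | (k=4,j=1): S=65.9944, K−S=26.2556, hold=25.1120 ⇒ V=26.2556 exercise | (k=4,j=2): S=84.9400, K−S=7.3100, hold=10.4820 ⇒ V=10.4820 continue | (k=4,j=3): S=109.3245, K−S=0.0000, hold=2.0064 ⇒ V=2.0064 continue | (k=4,j=4): S=140.7093, K−S=0.0000, hold=0.0000 ⇒ V=0.0000 continue  boundary S*=65.9944
step 3: (k=3,j=0): S=58.1707, K−S=34.0793, hold=32.8201 ⇒ V=34.0793 exercise | (k=3,j=1): S=74.8703, K−S=17.3797, hold=17.9218 ⇒ V=17.9218 continue | (k=3,j=2): S=96.3640, K−S=0.0000, hold=6.0873 ⇒ V=6.0873 continue | (k=3,j=3): S=124.0281, K−S=0.0000, hold=0.9769 ⇒ V=0.9769 continue  boundary S*=58.1707
step 2: (k=2,j=0): S=65.9944, K−S=26.2556, hold=25.3777 ⇒ V=26.2556 exercise | (k=2,j=1): S=84.9400, K−S=7.3100, hold=11.7099 ⇒ V=11.7099 continue | (k=2,j=2): S=109.3245, K−S=0.0000, hold=3.4428 ⇒ V=3.4428 continue  boundary S*=65.9944
step 1: (k=1,j=0): S=74.8703, K−S=17.3797, hold=18.5236 ⇒ V=18.5236 continue | (k=1,j=1): S=96.3640, K−S=0.0000, hold=7.3892 ⇒ V=7.3892 continue  boundary S*=-
step 0: (k=0,j=0): S=84.9400, K−S=7.3100, hold=12.6411 ⇒ V=12.6411 continue  boundary S*=-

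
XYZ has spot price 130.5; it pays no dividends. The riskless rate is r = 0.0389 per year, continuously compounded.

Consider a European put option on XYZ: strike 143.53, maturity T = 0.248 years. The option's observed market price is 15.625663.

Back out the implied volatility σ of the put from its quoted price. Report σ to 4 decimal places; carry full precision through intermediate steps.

At σ = 0.3169 the Black–Scholes value reproduces the quote:
σ√T = 0.3169·√0.248 = 0.157815
d₁ = (ln(S/K) + (r+σ²/2)T) / (σ√T) = (ln(130.5/143.53) + (0.0389+0.3169²/2)·0.248) / 0.157815 = (-0.095171 + 0.022100) / 0.157815 = -0.463016
d₂ = d₁ − σ√T = -0.463016 − 0.157815 = -0.620831
e^{−rT} = 0.990399
N(−d₁) = 0.678324,  N(−d₂) = 0.732645
V = K·e^{−rT}·N(−d₂) − S·N(−d₁) = 104.146896 − 88.521233 = 15.625663 (matching the quote); vega is positive throughout, so no other σ reproduces this price

sigma = 0.3169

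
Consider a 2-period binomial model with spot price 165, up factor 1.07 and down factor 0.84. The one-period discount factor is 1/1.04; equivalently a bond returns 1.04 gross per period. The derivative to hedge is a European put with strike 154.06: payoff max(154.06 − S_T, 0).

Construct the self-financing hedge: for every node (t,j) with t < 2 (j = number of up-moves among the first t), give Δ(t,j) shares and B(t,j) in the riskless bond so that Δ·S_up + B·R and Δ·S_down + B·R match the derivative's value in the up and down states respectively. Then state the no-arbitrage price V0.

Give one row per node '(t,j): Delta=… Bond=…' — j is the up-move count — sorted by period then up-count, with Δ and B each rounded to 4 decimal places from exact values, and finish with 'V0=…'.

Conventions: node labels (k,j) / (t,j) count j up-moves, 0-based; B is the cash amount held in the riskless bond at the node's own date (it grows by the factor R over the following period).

Under the risk-neutral measure, an up-move has probability p* = (R−d)/(u−d) = 0.8696 and values discount at R = 1.04.
Terminal payoffs: V(2,0)=37.6360, V(2,1)=5.7580, V(2,2)=0.0000
(1,0): S=138.6000. Δ = (V_up−V_dn)/(S_up−S_dn) = (5.7580−37.6360)/(148.3020−116.4240) = -1.0000. V = [p*·5.7580 + (1−p*)·37.6360]/1.04 = 9.5346. B = V − Δ·S = 148.1346.
(1,1): S=176.5500. Δ = (V_up−V_dn)/(S_up−S_dn) = (0.0000−5.7580)/(188.9085−148.3020) = -0.1418. V = [p*·0.0000 + (1−p*)·5.7580]/1.04 = 0.7222. B = V − Δ·S = 25.7569.
(0,0): S=165.0000. Δ = (V_up−V_dn)/(S_up−S_dn) = (0.7222−9.5346)/(176.5500−138.6000) = -0.2322. V = [p*·0.7222 + (1−p*)·9.5346]/1.04 = 1.7996. B = V − Δ·S = 40.1147.
As a check, the time-0 holding Δ(0,0)·S0 + B(0,0) comes to 1.7996 — exactly V0.

(0,0): Delta=-0.2322 Bond=40.1147
(1,0): Delta=-1.0000 Bond=148.1346
(1,1): Delta=-0.1418 Bond=25.7569
V0=1.7996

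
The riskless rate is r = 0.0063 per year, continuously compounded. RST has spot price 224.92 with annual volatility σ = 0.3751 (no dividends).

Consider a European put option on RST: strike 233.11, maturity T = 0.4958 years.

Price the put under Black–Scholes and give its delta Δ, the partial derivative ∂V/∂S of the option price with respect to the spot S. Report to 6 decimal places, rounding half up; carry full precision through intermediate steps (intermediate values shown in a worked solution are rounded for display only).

price = 27.936449
Δ = -0.496621

σ√T = 0.3751·√0.4958 = 0.264119
d₁ = (ln(S/K) + (r+σ²/2)T) / (σ√T) = (ln(224.92/233.11) + (0.0063+0.3751²/2)·0.4958) / 0.264119 = (-0.035766 + 0.038003) / 0.264119 = 0.008471
d₂ = d₁ − σ√T = 0.008471 − 0.264119 = -0.255648
e^{−rT} = 0.996881
N(−d₁) = 0.496621,  N(−d₂) = 0.600889
Put price V = K·e^{−rT}·N(−d₂) − S·N(−d₁) = 139.636336 − 111.699887 = 27.936449
Δ = −N(−d₁) = -0.496621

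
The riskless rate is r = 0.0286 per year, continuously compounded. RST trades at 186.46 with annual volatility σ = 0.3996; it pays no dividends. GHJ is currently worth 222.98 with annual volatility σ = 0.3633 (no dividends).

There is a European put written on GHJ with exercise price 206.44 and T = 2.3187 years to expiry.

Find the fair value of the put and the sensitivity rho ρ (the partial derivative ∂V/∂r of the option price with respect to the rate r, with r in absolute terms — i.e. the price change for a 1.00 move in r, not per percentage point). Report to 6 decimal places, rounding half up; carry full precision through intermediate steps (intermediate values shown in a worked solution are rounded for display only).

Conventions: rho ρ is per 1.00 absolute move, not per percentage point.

σ√T = 0.3633·√2.3187 = 0.553207
d₁ = (ln(S/K) + (r+σ²/2)T) / (σ√T) = (ln(222.98/206.44) + (0.0286+0.3633²/2)·2.3187) / 0.553207 = (0.077072 + 0.219334) / 0.553207 = 0.535796
d₂ = d₁ − σ√T = 0.535796 − 0.553207 = -0.017411
e^{−rT} = 0.935836
N(−d₁) = 0.296050,  N(−d₂) = 0.506946
Put price V = K·e^{−rT}·N(−d₂) − S·N(−d₁) = 97.938871 − 66.013181 = 31.925690
ρ = −K·T·e^{−rT}·N(−d₂) = -227.090860

price = 31.925690
ρ = -227.090860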